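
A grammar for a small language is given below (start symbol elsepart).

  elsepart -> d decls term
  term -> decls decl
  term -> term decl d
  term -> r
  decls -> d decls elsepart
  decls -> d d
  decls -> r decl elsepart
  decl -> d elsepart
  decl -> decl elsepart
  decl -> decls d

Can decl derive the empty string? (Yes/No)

No

No nonterminal in this grammar is nullable.
No production of decl has an RHS whose symbols are all nullable, so decl is not nullable.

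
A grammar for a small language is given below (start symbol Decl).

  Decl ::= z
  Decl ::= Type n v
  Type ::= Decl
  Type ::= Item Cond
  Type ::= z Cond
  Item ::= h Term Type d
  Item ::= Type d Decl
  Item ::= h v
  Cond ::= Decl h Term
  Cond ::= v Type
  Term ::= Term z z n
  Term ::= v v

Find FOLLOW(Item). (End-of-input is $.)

{ h, v, z }

In Type ::= Item Cond: add FIRST(Cond) = { h, v, z }.
Union: FOLLOW(Item) = { h, v, z }.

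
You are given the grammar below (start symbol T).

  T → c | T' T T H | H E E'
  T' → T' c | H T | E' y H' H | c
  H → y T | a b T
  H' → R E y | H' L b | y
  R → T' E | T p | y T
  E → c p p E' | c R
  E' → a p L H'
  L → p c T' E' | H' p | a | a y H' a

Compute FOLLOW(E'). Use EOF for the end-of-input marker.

{ EOF, a, b, c, p, y }

In T → H E E': E' is at the end, add FOLLOW(T) = { EOF, a, c, p, y }.
In T' → E' y H' H: add FIRST(y H' H) = { y }.
In E → c p p E': E' is at the end, add FOLLOW(E) = { a, c, y }.
In L → p c T' E': E' is at the end, add FOLLOW(L) = { a, b, c, y }.
Union: FOLLOW(E') = { EOF, a, b, c, p, y }.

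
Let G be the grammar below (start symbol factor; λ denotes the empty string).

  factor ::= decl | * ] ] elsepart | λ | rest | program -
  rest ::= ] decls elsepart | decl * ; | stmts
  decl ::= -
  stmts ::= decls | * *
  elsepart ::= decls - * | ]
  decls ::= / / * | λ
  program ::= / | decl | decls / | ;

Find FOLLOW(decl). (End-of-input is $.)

In factor ::= decl: decl is at the end, add FOLLOW(factor) = { $ }.
In rest ::= decl * ;: add FIRST(* ;) = { * }.
In program ::= decl: decl is at the end, add FOLLOW(program) = { - }.
Union: FOLLOW(decl) = { $, *, - }.

{ $, *, - }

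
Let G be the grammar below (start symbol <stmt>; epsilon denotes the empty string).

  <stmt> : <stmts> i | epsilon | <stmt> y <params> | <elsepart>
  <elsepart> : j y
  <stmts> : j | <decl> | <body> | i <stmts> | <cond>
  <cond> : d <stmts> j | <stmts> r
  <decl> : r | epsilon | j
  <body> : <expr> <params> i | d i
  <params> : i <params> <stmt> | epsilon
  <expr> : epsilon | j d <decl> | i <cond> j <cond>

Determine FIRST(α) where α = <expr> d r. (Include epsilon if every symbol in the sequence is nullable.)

Add FIRST(<expr>)\{epsilon} = { i, j }; <expr> is nullable, continue.
d is a terminal; add {d} and stop.

{ d, i, j }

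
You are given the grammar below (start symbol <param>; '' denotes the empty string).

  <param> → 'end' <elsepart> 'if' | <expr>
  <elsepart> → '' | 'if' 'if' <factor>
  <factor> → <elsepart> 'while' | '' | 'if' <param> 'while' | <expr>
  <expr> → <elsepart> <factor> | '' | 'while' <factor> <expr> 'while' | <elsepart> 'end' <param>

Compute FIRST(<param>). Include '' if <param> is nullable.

<param> → 'end' <elsepart> 'if' contributes {'end'}.
From <param> → <expr>: add FIRST(<expr>) = { 'end', 'if', 'while', '' } (including '' since <expr> is nullable).
Union: FIRST(<param>) = { 'end', 'if', 'while', '' }.

{ 'end', 'if', 'while', '' }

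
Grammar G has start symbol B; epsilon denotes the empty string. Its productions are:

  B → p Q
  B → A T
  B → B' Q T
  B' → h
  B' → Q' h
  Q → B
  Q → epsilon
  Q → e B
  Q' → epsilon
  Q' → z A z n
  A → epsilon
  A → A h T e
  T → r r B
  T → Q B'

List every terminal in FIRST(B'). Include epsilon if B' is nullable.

B' → h contributes {h}.
From B' → Q' h: Q' nullable, take FIRST(Q') ∪ {h} = { h, z }.
Union: FIRST(B') = { h, z }.

{ h, z }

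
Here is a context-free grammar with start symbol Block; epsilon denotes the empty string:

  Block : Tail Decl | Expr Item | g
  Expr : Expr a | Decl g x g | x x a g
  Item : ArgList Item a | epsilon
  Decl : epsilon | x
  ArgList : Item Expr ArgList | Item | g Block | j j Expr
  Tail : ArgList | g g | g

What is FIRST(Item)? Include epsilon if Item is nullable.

From Item : ArgList Item a: ArgList, Item nullable, take FIRST(ArgList) ∪ FIRST(Item) ∪ {a} = { a, g, j, x }.
Item : epsilon contributes epsilon.
Union: FIRST(Item) = { a, g, j, x, epsilon }.

{ a, g, j, x, epsilon }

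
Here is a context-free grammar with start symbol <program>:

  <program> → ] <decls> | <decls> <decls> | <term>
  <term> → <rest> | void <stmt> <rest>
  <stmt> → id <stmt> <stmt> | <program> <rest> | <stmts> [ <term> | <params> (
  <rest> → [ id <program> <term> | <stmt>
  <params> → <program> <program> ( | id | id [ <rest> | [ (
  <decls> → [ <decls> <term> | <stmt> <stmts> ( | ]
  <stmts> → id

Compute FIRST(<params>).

{ [, ], id, void }

From <params> → <program> <program> (: add FIRST(<program>) = { [, ], id, void }.
<params> → id contributes {id}.
<params> → id [ <rest> contributes {id}.
<params> → [ ( contributes {[}.
Union: FIRST(<params>) = { [, ], id, void }.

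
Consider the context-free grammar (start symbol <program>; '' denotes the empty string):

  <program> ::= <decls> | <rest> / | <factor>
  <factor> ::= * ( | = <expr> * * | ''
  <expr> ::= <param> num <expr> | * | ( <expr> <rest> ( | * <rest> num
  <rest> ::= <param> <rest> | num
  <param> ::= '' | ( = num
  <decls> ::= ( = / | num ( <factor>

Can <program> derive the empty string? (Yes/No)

<program> ::= <factor> and each of <factor> is nullable, so <program> ⇒* ''.

Yes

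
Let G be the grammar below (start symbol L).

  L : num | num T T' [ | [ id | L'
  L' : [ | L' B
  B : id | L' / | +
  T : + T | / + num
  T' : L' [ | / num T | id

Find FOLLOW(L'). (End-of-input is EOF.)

In L : L': L' is at the end, add FOLLOW(L) = { EOF }.
In L' : L' B: add FIRST(B) = { +, [, id }.
In B : L' /: add FIRST(/) = { / }.
In T' : L' [: add FIRST([) = { [ }.
Union: FOLLOW(L') = { EOF, +, /, [, id }.

{ EOF, +, /, [, id }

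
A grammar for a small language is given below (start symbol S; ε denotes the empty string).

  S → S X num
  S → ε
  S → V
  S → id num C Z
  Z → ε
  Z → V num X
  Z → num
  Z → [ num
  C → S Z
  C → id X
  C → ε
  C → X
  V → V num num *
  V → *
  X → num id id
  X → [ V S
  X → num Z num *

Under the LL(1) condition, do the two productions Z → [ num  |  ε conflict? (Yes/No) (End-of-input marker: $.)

FIRST([ num) = { [ } and FIRST(ε) = { ε }.
The second alternative is nullable and FOLLOW(Z) = { $, *, [, num } shares [ with FIRST of the first — conflict.

Yes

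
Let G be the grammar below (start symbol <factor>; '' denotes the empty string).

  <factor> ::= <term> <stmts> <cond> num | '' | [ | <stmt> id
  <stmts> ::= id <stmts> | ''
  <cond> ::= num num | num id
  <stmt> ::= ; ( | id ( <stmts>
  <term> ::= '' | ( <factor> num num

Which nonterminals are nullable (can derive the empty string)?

Directly nullable (have an ''-production): <factor>, <stmts>, <term>.
No other nonterminal has a production whose RHS symbols are all nullable.

{ <factor>, <stmts>, <term> }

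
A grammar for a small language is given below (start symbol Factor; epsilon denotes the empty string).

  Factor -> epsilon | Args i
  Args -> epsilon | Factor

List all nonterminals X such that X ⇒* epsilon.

{ Args, Factor }

Directly nullable (have an epsilon-production): Factor, Args.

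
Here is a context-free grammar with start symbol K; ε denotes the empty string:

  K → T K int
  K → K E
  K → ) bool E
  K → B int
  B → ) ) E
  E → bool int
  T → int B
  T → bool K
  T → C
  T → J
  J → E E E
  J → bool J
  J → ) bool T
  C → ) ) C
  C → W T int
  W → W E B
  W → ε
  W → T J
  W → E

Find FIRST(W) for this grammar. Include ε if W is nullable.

{ ), bool, int, ε }

From W → W E B: W nullable, take FIRST(W) ∪ FIRST(E) = { ), bool, int }.
W → ε contributes ε.
From W → T J: add FIRST(T) = { ), bool, int }.
From W → E: add FIRST(E) = { bool }.
Union: FIRST(W) = { ), bool, int, ε }.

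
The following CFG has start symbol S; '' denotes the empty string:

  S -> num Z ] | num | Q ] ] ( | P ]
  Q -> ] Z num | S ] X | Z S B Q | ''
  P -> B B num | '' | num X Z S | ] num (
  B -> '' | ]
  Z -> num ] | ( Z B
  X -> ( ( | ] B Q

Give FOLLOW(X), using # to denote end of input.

In Q -> S ] X: X is at the end, add FOLLOW(Q) = { (, ], num }.
In P -> num X Z S: add FIRST(Z S) = { (, num }.
Union: FOLLOW(X) = { (, ], num }.

{ (, ], num }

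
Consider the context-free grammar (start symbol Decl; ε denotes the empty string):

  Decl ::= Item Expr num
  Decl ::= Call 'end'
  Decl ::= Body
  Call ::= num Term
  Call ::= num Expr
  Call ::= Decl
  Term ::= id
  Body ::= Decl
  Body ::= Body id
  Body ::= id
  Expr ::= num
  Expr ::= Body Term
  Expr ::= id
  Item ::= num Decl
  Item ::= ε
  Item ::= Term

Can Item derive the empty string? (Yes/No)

Item has an ε-production, so Item ⇒ ε.

Yes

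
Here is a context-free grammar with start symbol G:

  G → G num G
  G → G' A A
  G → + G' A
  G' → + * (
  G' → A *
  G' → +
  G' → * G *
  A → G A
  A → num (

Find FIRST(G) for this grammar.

{ *, +, num }

From G → G num G: add FIRST(G) = { *, +, num }.
From G → G' A A: add FIRST(G') = { *, +, num }.
G → + G' A contributes {+}.
Union: FIRST(G) = { *, +, num }.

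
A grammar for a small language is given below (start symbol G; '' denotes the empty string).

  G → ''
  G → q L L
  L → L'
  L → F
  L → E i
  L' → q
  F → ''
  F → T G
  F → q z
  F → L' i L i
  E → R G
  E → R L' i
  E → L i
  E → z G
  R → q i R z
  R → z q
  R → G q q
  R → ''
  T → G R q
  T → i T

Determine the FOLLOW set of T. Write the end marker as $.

In F → T G: add FIRST(G)\{''} = { q }.
  Since G is nullable, also add FOLLOW(F) = { $, i, q, z }.
In T → i T: T is at the end, add FOLLOW(T) = { $, i, q, z }.
Union: FOLLOW(T) = { $, i, q, z }.

{ $, i, q, z }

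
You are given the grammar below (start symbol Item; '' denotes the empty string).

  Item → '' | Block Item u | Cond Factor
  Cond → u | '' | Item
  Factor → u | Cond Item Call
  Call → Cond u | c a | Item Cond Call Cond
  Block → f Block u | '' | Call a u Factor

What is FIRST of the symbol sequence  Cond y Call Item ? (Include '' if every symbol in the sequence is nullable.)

{ c, f, u, y }

Add FIRST(Cond)\{''} = { c, f, u }; Cond is nullable, continue.
y is a terminal; add {y} and stop.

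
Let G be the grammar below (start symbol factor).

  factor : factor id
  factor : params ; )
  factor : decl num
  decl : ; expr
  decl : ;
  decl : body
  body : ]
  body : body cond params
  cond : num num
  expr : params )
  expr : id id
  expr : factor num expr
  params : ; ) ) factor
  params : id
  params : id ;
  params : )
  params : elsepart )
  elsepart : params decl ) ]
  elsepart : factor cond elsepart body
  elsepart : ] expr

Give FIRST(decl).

{ ;, ] }

decl : ; expr contributes {;}.
decl : ; contributes {;}.
From decl : body: add FIRST(body) = { ] }.
Union: FIRST(decl) = { ;, ] }.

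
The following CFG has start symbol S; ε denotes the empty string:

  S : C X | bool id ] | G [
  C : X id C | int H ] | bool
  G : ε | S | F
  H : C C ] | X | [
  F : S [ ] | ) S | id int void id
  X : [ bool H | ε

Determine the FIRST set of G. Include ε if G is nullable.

{ ), [, bool, id, int, ε }

G : ε contributes ε.
From G : S: add FIRST(S) = { ), [, bool, id, int }.
From G : F: add FIRST(F) = { ), [, bool, id, int }.
Union: FIRST(G) = { ), [, bool, id, int, ε }.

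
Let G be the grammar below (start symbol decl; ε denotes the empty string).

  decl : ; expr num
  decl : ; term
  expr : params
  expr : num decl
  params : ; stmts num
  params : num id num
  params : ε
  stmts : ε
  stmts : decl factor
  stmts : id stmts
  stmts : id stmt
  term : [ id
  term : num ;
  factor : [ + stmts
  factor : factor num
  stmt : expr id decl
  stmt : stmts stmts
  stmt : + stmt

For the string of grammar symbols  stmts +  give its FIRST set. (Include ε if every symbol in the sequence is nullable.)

Add FIRST(stmts)\{ε} = { ;, id }; stmts is nullable, continue.
+ is a terminal; add {+} and stop.

{ +, ;, id }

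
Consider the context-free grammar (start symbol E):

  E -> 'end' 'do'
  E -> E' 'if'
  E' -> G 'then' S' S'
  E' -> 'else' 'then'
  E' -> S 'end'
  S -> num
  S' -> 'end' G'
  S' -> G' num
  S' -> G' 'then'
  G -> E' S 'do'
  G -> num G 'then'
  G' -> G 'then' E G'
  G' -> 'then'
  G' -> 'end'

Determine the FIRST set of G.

{ 'else', num }

From G -> E' S 'do': add FIRST(E') = { 'else', num }.
G -> num G 'then' contributes {num}.
Union: FIRST(G) = { 'else', num }.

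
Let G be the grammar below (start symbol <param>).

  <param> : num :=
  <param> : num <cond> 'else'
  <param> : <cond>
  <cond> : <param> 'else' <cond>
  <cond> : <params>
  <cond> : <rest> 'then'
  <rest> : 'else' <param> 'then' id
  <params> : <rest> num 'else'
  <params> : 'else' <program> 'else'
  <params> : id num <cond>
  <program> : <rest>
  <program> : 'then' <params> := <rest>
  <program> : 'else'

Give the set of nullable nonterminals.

No nonterminal has an empty production or an RHS whose symbols are all nullable.

{ } (none)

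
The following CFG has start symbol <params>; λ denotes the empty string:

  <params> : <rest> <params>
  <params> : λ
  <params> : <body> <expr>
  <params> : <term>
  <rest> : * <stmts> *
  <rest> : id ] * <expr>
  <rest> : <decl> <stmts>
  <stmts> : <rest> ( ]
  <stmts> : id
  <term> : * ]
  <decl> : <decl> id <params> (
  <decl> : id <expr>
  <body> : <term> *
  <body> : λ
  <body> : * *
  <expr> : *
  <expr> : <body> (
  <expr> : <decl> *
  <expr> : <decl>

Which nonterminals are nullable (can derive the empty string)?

Directly nullable (have an λ-production): <params>, <body>.
No other nonterminal has a production whose RHS symbols are all nullable.

{ <body>, <params> }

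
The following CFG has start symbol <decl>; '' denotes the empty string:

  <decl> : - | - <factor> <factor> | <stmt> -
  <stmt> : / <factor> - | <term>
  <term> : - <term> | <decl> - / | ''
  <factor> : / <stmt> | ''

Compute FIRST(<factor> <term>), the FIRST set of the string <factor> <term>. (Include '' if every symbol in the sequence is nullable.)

{ -, /, '' }

Add FIRST(<factor>)\{''} = { / }; <factor> is nullable, continue.
Add FIRST(<term>)\{''} = { -, / }; <term> is nullable, continue.
Every symbol is nullable, so include ''.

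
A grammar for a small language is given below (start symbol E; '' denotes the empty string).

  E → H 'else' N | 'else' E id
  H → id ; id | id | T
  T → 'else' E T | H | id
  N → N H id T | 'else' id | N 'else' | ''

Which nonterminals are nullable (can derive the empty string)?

Directly nullable (have an ''-production): N.
No other nonterminal has a production whose RHS symbols are all nullable.

{ N }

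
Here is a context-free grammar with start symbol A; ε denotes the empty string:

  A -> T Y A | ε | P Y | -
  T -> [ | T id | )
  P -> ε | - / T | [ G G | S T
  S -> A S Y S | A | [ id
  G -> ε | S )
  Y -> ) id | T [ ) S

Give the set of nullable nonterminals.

{ A, G, P, S }

Directly nullable (have an ε-production): A, P, G.
S -> A with every symbol nullable, so S is nullable.
No other nonterminal has a production whose RHS symbols are all nullable.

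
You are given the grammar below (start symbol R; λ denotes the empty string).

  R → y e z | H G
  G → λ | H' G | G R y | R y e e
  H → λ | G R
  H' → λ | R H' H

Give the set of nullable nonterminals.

{ G, H, H', R }

Directly nullable (have an λ-production): G, H, H'.
R → H G with every symbol nullable, so R is nullable.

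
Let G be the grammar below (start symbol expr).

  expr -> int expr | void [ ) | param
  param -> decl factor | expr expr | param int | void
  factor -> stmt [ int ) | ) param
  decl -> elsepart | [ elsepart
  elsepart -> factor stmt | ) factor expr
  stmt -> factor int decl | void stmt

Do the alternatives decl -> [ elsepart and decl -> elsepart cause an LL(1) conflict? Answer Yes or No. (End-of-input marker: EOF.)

FIRST([ elsepart) = { [ } and FIRST(elsepart) = { ), void }.
The FIRST sets are disjoint and neither alternative is nullable — no conflict.

No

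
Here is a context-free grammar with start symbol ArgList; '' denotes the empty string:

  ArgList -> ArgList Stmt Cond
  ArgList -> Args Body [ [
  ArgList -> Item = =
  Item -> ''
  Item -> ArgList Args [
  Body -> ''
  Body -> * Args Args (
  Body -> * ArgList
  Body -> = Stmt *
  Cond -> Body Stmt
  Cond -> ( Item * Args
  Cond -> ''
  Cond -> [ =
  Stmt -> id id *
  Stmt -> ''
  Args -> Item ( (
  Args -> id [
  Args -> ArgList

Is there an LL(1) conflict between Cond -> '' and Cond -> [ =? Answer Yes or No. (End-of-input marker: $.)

FIRST('') = { '' } and FIRST([ =) = { [ }.
The first alternative is nullable and FOLLOW(Cond) = { $, (, *, =, [, id } shares [ with FIRST of the second — conflict.

Yes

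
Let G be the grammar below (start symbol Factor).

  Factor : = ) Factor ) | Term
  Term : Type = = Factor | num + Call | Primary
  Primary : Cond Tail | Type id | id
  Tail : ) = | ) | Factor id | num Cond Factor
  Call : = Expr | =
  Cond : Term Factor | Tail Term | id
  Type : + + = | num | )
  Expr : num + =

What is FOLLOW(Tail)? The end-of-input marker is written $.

{ $, ), +, =, id, num }

In Primary : Cond Tail: Tail is at the end, add FOLLOW(Primary) = { $, ), +, =, id, num }.
In Cond : Tail Term: add FIRST(Term) = { ), +, =, id, num }.
Union: FOLLOW(Tail) = { $, ), +, =, id, num }.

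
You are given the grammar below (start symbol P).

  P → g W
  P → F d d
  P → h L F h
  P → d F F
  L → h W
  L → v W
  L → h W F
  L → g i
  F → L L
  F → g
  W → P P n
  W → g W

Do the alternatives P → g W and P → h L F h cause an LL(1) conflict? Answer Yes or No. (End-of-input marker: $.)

FIRST(g W) = { g } and FIRST(h L F h) = { h }.
The FIRST sets are disjoint and neither alternative is nullable — no conflict.

No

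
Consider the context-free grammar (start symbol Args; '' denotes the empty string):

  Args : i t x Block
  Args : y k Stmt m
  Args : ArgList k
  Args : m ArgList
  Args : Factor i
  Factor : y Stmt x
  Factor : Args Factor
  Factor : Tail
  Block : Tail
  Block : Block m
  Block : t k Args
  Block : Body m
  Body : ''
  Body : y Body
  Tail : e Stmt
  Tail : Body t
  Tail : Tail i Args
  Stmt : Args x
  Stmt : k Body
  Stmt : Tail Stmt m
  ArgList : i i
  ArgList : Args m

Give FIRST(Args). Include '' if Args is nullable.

Args : i t x Block contributes {i}.
Args : y k Stmt m contributes {y}.
From Args : ArgList k: add FIRST(ArgList) = { e, i, m, t, y }.
Args : m ArgList contributes {m}.
From Args : Factor i: add FIRST(Factor) = { e, i, m, t, y }.
Union: FIRST(Args) = { e, i, m, t, y }.

{ e, i, m, t, y }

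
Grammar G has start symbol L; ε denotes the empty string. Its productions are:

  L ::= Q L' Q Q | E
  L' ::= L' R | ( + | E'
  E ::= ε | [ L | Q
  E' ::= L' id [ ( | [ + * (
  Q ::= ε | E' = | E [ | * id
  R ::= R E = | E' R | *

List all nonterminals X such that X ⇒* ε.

Directly nullable (have an ε-production): E, Q.
L ::= E with every symbol nullable, so L is nullable.
No other nonterminal has a production whose RHS symbols are all nullable.

{ E, L, Q }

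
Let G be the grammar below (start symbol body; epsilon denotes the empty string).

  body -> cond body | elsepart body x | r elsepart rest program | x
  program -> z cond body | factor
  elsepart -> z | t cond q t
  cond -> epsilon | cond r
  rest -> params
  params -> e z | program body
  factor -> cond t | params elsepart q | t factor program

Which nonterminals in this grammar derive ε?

Directly nullable (have an epsilon-production): cond.
No other nonterminal has a production whose RHS symbols are all nullable.

{ cond }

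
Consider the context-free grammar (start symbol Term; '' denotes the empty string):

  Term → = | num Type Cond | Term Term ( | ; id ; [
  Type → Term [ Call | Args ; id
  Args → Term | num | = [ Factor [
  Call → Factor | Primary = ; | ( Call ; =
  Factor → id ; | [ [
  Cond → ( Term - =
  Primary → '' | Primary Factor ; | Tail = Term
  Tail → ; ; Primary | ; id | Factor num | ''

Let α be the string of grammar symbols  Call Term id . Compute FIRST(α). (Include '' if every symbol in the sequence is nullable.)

Add FIRST(Call) = { (, ;, =, [, id }; Call is not nullable, stop.

{ (, ;, =, [, id }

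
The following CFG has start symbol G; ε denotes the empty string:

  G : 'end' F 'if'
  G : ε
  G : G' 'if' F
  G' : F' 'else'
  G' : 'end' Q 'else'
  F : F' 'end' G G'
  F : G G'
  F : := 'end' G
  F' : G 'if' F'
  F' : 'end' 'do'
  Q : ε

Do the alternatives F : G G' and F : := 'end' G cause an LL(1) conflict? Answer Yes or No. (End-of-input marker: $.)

No

FIRST(G G') = { 'end', 'if' } and FIRST(:= 'end' G) = { := }.
The FIRST sets are disjoint and neither alternative is nullable — no conflict.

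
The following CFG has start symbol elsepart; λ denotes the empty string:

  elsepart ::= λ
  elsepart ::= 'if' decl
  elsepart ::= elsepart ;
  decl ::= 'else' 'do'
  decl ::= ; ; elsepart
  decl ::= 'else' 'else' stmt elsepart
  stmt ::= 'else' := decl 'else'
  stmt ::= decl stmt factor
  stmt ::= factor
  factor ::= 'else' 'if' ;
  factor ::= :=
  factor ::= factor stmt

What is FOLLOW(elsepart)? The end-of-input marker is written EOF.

elsepart is the start symbol, so EOF ∈ FOLLOW(elsepart).
In elsepart ::= elsepart ;: add FIRST(;) = { ; }.
In decl ::= ; ; elsepart: elsepart is at the end, add FOLLOW(decl) = { EOF, 'else', :=, ; }.
In decl ::= 'else' 'else' stmt elsepart: elsepart is at the end, add FOLLOW(decl) = { EOF, 'else', :=, ; }.
Union: FOLLOW(elsepart) = { EOF, 'else', :=, ; }.

{ EOF, 'else', :=, ; }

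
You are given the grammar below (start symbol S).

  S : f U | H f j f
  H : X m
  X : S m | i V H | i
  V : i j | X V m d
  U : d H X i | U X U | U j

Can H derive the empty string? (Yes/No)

No

No nonterminal in this grammar is nullable.
No production of H has an RHS whose symbols are all nullable, so H is not nullable.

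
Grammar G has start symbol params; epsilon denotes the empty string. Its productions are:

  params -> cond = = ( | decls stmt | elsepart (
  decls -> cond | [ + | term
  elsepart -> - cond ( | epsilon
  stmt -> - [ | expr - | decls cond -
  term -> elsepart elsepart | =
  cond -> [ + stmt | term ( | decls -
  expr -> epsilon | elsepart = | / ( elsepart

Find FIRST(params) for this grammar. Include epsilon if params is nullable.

{ (, -, /, =, [ }

From params -> cond = = (: add FIRST(cond) = { (, -, =, [ }.
From params -> decls stmt: decls nullable, take FIRST(decls) ∪ FIRST(stmt) = { (, -, /, =, [ }.
From params -> elsepart (: elsepart nullable, take FIRST(elsepart) ∪ {(} = { (, - }.
Union: FIRST(params) = { (, -, /, =, [ }.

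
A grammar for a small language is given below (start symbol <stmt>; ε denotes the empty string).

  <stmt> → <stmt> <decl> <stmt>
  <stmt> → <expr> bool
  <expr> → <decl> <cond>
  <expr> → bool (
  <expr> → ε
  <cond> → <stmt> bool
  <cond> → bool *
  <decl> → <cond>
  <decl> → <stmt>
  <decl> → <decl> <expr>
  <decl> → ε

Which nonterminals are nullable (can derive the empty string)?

Directly nullable (have an ε-production): <expr>, <decl>.
No other nonterminal has a production whose RHS symbols are all nullable.

{ <decl>, <expr> }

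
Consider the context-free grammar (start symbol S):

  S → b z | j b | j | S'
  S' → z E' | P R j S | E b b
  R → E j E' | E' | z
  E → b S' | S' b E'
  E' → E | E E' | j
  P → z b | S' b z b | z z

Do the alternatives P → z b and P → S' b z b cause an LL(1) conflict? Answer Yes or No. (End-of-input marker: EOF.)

FIRST(z b) = { z } and FIRST(S' b z b) = { b, z }.
Both contain z, so the two alternatives are not disjoint — LL(1) conflict.

Yes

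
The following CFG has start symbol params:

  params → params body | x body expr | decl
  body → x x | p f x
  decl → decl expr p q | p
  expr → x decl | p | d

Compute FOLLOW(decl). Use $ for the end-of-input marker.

In params → decl: decl is at the end, add FOLLOW(params) = { $, p, x }.
In decl → decl expr p q: add FIRST(expr p q) = { d, p, x }.
In expr → x decl: decl is at the end, add FOLLOW(expr) = { $, p, x }.
Union: FOLLOW(decl) = { $, d, p, x }.

{ $, d, p, x }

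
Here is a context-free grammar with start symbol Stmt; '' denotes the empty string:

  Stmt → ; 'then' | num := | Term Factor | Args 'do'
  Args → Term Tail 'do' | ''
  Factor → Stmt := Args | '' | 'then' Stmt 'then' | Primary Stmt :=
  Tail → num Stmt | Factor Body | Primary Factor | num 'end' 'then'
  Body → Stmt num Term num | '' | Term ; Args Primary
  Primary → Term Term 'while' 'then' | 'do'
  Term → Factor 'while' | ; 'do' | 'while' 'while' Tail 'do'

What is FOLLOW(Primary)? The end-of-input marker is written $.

In Factor → Primary Stmt :=: add FIRST(Stmt :=) = { 'do', 'then', 'while', ;, num }.
In Tail → Primary Factor: add FIRST(Factor)\{''} = { 'do', 'then', 'while', ;, num }.
  Since Factor is nullable, also add FOLLOW(Tail) = { 'do' }.
In Body → Term ; Args Primary: Primary is at the end, add FOLLOW(Body) = { 'do' }.
Union: FOLLOW(Primary) = { 'do', 'then', 'while', ;, num }.

{ 'do', 'then', 'while', ;, num }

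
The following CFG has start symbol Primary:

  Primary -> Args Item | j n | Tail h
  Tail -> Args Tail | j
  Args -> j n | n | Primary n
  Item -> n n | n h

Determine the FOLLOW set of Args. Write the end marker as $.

In Primary -> Args Item: add FIRST(Item) = { n }.
In Tail -> Args Tail: add FIRST(Tail) = { j, n }.
Union: FOLLOW(Args) = { j, n }.

{ j, n }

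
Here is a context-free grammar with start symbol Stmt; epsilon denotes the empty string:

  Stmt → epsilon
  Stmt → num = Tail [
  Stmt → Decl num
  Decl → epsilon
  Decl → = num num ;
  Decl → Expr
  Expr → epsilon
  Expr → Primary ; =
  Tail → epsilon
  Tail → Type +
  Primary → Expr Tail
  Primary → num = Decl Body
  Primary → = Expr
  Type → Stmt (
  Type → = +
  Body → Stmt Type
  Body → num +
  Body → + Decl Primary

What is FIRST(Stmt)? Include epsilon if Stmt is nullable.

{ (, ;, =, num, epsilon }

Stmt → epsilon contributes epsilon.
Stmt → num = Tail [ contributes {num}.
From Stmt → Decl num: Decl nullable, take FIRST(Decl) ∪ {num} = { (, ;, =, num }.
Union: FIRST(Stmt) = { (, ;, =, num, epsilon }.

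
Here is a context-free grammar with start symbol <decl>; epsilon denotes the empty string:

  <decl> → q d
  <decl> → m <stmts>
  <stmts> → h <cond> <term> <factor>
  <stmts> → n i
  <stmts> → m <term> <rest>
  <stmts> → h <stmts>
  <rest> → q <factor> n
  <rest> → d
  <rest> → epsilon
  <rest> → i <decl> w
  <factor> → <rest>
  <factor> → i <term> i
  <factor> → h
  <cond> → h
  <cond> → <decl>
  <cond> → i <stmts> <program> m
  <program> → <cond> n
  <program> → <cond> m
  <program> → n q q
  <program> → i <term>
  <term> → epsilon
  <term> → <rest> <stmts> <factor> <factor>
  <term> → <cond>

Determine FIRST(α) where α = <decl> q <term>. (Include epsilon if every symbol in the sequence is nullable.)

{ m, q }

Add FIRST(<decl>) = { m, q }; <decl> is not nullable, stop.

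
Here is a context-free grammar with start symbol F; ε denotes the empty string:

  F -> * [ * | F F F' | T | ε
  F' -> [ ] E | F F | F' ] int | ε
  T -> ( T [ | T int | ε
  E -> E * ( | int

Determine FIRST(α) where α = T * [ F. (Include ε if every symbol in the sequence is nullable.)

Add FIRST(T)\{ε} = { (, int }; T is nullable, continue.
* is a terminal; add {*} and stop.

{ (, *, int }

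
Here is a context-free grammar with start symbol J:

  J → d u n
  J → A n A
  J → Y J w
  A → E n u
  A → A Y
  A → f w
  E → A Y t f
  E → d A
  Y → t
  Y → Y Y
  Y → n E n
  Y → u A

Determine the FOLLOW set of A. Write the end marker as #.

{ #, d, f, n, t, u, w }

In J → A n A: add FIRST(n A) = { n }.
In J → A n A: A is at the end, add FOLLOW(J) = { #, w }.
In A → A Y: add FIRST(Y) = { n, t, u }.
In E → A Y t f: add FIRST(Y t f) = { n, t, u }.
In E → d A: A is at the end, add FOLLOW(E) = { n }.
In Y → u A: A is at the end, add FOLLOW(Y) = { #, d, f, n, t, u, w }.
Union: FOLLOW(A) = { #, d, f, n, t, u, w }.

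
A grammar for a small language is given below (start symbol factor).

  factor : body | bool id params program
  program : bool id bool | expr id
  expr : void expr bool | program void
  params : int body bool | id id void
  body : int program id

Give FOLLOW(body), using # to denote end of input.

In factor : body: body is at the end, add FOLLOW(factor) = { # }.
In params : int body bool: add FIRST(bool) = { bool }.
Union: FOLLOW(body) = { #, bool }.

{ #, bool }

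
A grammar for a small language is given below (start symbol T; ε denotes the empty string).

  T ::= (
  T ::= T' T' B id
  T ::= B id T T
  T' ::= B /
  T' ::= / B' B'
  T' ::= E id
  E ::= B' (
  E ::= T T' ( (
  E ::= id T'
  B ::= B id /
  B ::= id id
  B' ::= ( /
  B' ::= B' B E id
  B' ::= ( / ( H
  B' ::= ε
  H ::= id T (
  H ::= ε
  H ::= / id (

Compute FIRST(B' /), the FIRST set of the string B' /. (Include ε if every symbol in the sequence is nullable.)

{ (, /, id }

Add FIRST(B')\{ε} = { (, id }; B' is nullable, continue.
/ is a terminal; add {/} and stop.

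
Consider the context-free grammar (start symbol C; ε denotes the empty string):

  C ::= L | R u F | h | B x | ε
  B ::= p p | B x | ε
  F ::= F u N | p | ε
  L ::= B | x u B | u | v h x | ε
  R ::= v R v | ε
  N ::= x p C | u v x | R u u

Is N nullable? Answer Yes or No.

No

Nullable nonterminals: B, C, F, L, R.
No production of N has an RHS whose symbols are all nullable, so N is not nullable.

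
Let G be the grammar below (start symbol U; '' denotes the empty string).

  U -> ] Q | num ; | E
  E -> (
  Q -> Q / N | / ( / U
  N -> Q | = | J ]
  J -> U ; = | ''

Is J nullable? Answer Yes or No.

Yes

J has an ''-production, so J ⇒ ''.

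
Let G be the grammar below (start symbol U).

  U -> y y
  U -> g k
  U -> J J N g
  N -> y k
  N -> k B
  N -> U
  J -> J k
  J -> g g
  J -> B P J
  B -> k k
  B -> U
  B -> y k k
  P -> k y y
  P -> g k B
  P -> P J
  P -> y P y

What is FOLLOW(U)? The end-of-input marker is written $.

{ $, g, k, y }

U is the start symbol, so $ ∈ FOLLOW(U).
In N -> U: U is at the end, add FOLLOW(N) = { g }.
In B -> U: U is at the end, add FOLLOW(B) = { g, k, y }.
Union: FOLLOW(U) = { $, g, k, y }.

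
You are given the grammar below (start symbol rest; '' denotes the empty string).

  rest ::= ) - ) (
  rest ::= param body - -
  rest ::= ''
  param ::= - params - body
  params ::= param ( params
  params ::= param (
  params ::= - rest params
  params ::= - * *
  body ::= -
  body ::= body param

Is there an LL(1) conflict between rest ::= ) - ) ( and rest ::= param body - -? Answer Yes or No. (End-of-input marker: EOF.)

FIRST() - ) () = { ) } and FIRST(param body - -) = { - }.
The FIRST sets are disjoint and neither alternative is nullable — no conflict.

No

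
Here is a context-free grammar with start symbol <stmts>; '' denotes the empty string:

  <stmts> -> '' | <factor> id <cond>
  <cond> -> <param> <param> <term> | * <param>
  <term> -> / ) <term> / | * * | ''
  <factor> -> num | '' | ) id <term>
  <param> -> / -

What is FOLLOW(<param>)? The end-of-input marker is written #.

{ #, *, / }

In <cond> -> <param> <param> <term>: add FIRST(<param> <term>) = { / }.
In <cond> -> <param> <param> <term>: add FIRST(<term>)\{''} = { *, / }.
  Since <term> is nullable, also add FOLLOW(<cond>) = { # }.
In <cond> -> * <param>: <param> is at the end, add FOLLOW(<cond>) = { # }.
Union: FOLLOW(<param>) = { #, *, / }.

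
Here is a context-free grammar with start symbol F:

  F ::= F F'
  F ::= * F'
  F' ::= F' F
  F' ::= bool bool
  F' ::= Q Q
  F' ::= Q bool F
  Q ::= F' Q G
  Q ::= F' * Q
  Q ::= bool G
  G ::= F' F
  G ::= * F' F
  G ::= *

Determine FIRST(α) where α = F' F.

Add FIRST(F') = { bool }; F' is not nullable, stop.

{ bool }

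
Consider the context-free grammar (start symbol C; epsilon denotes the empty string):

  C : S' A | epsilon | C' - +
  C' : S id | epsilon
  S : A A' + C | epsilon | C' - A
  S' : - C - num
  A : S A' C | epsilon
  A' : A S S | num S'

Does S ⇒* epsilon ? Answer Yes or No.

S has an epsilon-production, so S ⇒ epsilon.

Yes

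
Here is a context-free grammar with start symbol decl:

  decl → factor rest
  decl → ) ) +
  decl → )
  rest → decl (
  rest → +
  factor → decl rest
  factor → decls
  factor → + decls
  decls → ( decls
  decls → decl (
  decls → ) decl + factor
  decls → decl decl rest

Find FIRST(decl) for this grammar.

{ (, ), + }

From decl → factor rest: add FIRST(factor) = { (, ), + }.
decl → ) ) + contributes {)}.
decl → ) contributes {)}.
Union: FIRST(decl) = { (, ), + }.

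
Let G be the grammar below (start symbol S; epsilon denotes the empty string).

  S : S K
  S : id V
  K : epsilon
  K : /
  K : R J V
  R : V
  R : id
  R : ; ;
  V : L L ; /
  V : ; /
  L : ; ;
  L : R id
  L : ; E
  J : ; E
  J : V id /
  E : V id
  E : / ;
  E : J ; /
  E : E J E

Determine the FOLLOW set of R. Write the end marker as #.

In K : R J V: add FIRST(J V) = { ;, id }.
In L : R id: add FIRST(id) = { id }.
Union: FOLLOW(R) = { ;, id }.

{ ;, id }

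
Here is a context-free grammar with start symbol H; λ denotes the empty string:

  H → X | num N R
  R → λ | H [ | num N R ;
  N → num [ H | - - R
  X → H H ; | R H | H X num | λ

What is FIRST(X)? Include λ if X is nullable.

From X → H H ;: H, H nullable, take FIRST(H) ∪ FIRST(H) ∪ {;} = { ;, [, num }.
From X → R H: R, H nullable, take FIRST(R) ∪ FIRST(H) = { ;, [, num }; also λ since the whole RHS is nullable.
From X → H X num: H, X nullable, take FIRST(H) ∪ FIRST(X) ∪ {num} = { ;, [, num }.
X → λ contributes λ.
Union: FIRST(X) = { ;, [, num, λ }.

{ ;, [, num, λ }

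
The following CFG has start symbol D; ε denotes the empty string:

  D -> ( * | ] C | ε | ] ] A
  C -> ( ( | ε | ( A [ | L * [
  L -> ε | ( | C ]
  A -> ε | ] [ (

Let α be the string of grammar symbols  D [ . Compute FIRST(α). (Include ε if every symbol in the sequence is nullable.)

Add FIRST(D)\{ε} = { (, ] }; D is nullable, continue.
[ is a terminal; add {[} and stop.

{ (, [, ] }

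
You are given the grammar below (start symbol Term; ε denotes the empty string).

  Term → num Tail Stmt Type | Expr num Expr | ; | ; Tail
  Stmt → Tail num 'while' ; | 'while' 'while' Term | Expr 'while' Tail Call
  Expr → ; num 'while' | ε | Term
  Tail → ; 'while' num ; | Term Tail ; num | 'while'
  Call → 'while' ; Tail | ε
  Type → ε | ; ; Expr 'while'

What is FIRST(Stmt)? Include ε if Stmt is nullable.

{ 'while', ;, num }

From Stmt → Tail num 'while' ;: add FIRST(Tail) = { 'while', ;, num }.
Stmt → 'while' 'while' Term contributes {'while'}.
From Stmt → Expr 'while' Tail Call: Expr nullable, take FIRST(Expr) ∪ {'while'} = { 'while', ;, num }.
Union: FIRST(Stmt) = { 'while', ;, num }.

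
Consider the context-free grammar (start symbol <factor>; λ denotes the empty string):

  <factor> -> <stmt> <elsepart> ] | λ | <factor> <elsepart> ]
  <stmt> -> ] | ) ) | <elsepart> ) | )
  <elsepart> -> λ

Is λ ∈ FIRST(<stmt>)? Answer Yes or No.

Nullable nonterminals: <elsepart>, <factor>.
No production of <stmt> has an RHS whose symbols are all nullable, so <stmt> is not nullable.

No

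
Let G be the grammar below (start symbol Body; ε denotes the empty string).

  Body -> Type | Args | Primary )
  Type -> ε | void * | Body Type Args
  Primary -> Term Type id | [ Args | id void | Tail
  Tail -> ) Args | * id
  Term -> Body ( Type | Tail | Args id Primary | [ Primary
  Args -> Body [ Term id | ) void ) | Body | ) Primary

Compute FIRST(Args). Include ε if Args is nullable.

From Args -> Body [ Term id: Body nullable, take FIRST(Body) ∪ {[} = { (, ), *, [, id, void }.
Args -> ) void ) contributes {)}.
From Args -> Body: add FIRST(Body) = { (, ), *, [, id, void, ε } (including ε since Body is nullable).
Args -> ) Primary contributes {)}.
Union: FIRST(Args) = { (, ), *, [, id, void, ε }.

{ (, ), *, [, id, void, ε }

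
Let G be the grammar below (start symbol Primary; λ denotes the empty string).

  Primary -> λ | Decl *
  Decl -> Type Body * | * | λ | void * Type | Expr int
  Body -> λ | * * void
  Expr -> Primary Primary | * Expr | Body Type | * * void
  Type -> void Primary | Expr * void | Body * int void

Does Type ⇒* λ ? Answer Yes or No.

Nullable nonterminals: Body, Decl, Expr, Primary.
No production of Type has an RHS whose symbols are all nullable, so Type is not nullable.

No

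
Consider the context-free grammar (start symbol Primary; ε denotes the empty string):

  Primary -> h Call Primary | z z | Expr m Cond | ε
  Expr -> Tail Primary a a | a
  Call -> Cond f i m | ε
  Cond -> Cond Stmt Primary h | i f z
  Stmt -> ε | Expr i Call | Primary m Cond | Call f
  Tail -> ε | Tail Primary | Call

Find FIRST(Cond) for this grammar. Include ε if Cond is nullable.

{ i }

From Cond -> Cond Stmt Primary h: add FIRST(Cond) = { i }.
Cond -> i f z contributes {i}.
Union: FIRST(Cond) = { i }.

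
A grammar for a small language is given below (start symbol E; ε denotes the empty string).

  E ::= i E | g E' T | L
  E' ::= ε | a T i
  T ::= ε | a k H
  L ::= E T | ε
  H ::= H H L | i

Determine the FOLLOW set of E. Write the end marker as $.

E is the start symbol, so $ ∈ FOLLOW(E).
In E ::= i E: E is at the end, add FOLLOW(E) = { $, a, g, i }.
In L ::= E T: add FIRST(T)\{ε} = { a }.
  Since T is nullable, also add FOLLOW(L) = { $, a, g, i }.
Union: FOLLOW(E) = { $, a, g, i }.

{ $, a, g, i }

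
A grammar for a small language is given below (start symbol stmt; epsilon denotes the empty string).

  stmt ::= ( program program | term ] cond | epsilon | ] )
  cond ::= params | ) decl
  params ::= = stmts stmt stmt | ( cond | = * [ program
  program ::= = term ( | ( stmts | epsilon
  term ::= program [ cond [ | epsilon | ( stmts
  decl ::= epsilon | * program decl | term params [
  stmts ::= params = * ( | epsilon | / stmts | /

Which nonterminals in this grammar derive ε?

{ decl, program, stmt, stmts, term }

Directly nullable (have an epsilon-production): stmt, program, term, decl, stmts.
No other nonterminal has a production whose RHS symbols are all nullable.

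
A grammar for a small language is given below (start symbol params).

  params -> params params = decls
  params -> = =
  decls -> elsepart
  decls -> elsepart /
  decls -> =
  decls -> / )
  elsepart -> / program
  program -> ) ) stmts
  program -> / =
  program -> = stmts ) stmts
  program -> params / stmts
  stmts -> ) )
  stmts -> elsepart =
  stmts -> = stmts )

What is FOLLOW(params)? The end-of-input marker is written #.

params is the start symbol, so # ∈ FOLLOW(params).
In params -> params params = decls: add FIRST(params = decls) = { = }.
In params -> params params = decls: add FIRST(= decls) = { = }.
In program -> params / stmts: add FIRST(/ stmts) = { / }.
Union: FOLLOW(params) = { #, /, = }.

{ #, /, = }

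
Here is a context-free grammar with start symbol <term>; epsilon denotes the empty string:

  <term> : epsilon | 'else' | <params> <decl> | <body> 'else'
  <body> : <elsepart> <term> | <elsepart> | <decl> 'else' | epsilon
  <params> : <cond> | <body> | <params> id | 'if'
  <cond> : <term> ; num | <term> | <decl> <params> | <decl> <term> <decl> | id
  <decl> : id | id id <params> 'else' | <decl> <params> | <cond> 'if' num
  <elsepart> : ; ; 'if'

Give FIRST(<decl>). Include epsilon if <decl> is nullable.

{ 'else', 'if', ;, id }

<decl> : id contributes {id}.
<decl> : id id <params> 'else' contributes {id}.
From <decl> : <decl> <params>: add FIRST(<decl>) = { 'else', 'if', ;, id }.
From <decl> : <cond> 'if' num: <cond> nullable, take FIRST(<cond>) ∪ {'if'} = { 'else', 'if', ;, id }.
Union: FIRST(<decl>) = { 'else', 'if', ;, id }.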